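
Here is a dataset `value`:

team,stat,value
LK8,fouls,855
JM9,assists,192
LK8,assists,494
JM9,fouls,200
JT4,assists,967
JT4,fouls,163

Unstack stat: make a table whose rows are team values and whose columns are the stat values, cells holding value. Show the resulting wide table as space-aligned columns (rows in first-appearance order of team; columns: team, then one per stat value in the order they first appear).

Columns: team plus the 2 distinct stat values (fouls, assists).
For example, row LK8 column fouls takes value=855 from the long row (LK8, fouls).

team  fouls  assists
LK8   855    494    
JM9   200    192    
JT4   163    967    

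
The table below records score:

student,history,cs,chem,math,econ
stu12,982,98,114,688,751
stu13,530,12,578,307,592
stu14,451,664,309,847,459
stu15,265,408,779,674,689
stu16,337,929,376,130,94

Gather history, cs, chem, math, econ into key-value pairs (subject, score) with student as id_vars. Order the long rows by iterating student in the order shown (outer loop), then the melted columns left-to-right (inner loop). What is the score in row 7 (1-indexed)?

12

25 rows total (5 × 5). Row 7: index ⌊(7-1)/5⌋ = 1 into student → stu13; (7-1) mod 5 = 1 into the melted columns → cs.
So row 7 is (stu13, cs, 12); score = 12.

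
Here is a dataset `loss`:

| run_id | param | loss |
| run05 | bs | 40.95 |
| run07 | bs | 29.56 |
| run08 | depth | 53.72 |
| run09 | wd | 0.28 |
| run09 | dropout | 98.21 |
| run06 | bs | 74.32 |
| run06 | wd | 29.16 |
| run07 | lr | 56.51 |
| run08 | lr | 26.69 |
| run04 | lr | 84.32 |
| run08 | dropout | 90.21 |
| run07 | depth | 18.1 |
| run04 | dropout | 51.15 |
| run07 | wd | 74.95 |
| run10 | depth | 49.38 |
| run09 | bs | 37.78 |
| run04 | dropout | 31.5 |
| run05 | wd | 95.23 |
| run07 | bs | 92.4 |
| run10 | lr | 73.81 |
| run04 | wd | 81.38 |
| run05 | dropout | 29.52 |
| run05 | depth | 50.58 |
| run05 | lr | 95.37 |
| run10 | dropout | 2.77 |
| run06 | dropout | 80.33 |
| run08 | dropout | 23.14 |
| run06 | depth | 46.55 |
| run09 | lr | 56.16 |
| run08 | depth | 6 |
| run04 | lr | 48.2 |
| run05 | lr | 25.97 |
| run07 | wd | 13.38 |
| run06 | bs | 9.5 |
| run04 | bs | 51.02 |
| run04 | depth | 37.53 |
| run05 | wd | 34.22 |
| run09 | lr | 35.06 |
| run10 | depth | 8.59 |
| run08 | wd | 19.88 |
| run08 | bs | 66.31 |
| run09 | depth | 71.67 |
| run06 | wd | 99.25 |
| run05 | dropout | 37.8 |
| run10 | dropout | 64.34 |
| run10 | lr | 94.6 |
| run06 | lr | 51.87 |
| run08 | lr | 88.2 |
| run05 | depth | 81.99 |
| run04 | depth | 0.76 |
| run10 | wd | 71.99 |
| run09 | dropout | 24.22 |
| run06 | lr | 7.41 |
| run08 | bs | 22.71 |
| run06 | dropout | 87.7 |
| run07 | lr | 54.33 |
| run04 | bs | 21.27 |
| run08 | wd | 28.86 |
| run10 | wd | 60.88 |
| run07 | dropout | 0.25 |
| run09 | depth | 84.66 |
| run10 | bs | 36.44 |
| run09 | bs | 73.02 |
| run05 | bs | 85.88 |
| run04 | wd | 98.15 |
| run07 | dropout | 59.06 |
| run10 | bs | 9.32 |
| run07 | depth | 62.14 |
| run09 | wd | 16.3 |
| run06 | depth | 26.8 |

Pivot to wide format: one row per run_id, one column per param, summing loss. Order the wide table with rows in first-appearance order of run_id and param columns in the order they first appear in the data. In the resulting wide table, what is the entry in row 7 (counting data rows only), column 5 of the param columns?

168.41

With rows in first-appearance order of run_id, row 7 is run_id=run10. param columns in first-appearance order: bs, depth, wd, dropout, lr; column 5 is lr.
Long rows with run_id=run10, param=lr: 73.81 + 94.6 = 168.41.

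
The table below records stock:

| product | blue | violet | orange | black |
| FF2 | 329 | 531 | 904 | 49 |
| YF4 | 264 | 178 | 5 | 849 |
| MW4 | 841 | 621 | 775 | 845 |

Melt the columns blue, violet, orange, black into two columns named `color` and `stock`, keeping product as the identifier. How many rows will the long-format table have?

3 product values × 4 melted columns = 12 rows.

12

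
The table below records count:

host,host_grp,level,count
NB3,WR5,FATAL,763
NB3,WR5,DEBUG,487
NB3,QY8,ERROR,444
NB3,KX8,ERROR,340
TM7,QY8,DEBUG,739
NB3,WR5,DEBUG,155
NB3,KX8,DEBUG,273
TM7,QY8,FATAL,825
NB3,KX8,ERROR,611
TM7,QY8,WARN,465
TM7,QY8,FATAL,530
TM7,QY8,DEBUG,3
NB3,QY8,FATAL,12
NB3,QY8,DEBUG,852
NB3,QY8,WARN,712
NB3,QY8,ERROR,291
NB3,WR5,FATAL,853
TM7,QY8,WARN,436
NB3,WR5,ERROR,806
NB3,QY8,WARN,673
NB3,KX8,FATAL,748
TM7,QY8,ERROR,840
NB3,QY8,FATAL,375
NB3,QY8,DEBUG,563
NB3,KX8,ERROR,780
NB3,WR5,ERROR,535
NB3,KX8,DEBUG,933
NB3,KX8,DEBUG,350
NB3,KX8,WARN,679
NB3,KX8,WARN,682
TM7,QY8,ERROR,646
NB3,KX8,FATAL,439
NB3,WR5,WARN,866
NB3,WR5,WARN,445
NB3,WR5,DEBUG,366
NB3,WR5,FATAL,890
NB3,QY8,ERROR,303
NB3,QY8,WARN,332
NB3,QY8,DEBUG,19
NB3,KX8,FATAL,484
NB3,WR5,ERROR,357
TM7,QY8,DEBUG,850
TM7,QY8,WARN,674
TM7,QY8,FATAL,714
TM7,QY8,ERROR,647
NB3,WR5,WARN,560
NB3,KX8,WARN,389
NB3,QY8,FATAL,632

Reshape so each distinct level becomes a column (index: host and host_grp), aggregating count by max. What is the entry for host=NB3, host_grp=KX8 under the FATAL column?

748

Rows with host=NB3, host_grp=KX8 and level=FATAL: count values are 748, 439, 484.
max(748, 439, 484) = 748.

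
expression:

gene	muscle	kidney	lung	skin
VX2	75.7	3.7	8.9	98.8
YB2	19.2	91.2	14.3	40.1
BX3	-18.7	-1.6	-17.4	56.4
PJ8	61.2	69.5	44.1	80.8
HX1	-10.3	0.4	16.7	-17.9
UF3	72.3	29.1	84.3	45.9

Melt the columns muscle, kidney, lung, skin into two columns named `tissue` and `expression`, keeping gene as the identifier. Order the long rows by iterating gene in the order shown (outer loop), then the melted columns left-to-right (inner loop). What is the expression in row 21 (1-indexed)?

72.3

24 rows total (6 × 4). Row 21: index ⌊(21-1)/4⌋ = 5 into gene → UF3; (21-1) mod 4 = 0 into the melted columns → muscle.
So row 21 is (UF3, muscle, 72.3); expression = 72.3.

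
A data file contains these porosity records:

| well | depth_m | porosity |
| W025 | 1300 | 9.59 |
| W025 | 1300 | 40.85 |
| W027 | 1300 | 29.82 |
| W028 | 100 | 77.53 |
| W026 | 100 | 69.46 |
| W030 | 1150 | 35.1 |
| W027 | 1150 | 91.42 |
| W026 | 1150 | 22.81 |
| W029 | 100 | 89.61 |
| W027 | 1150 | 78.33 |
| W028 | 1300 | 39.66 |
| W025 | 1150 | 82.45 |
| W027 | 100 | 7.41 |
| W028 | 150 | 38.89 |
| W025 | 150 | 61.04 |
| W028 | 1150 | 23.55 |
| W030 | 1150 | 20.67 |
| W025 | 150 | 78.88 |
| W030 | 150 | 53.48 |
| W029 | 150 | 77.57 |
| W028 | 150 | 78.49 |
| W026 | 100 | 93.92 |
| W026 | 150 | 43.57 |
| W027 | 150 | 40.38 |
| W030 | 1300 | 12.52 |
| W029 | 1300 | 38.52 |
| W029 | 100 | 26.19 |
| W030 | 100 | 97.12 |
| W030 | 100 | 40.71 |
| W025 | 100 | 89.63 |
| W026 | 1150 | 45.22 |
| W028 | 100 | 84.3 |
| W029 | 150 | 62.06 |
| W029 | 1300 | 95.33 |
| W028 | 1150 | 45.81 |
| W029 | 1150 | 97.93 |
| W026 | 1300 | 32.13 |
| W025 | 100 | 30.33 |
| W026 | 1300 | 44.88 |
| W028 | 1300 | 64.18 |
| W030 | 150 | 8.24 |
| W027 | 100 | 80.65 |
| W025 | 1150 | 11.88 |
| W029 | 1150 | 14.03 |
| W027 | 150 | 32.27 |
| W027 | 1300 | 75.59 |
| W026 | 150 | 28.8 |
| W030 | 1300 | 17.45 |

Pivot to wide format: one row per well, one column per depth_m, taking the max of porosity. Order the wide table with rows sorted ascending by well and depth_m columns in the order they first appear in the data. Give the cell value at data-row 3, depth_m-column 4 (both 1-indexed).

With rows sorted ascending by well, row 3 is well=W027. depth_m columns in first-appearance order: 1300, 100, 1150, 150; column 4 is 150.
Long rows with well=W027, depth_m=150: max(40.38, 32.27) = 40.38.

40.38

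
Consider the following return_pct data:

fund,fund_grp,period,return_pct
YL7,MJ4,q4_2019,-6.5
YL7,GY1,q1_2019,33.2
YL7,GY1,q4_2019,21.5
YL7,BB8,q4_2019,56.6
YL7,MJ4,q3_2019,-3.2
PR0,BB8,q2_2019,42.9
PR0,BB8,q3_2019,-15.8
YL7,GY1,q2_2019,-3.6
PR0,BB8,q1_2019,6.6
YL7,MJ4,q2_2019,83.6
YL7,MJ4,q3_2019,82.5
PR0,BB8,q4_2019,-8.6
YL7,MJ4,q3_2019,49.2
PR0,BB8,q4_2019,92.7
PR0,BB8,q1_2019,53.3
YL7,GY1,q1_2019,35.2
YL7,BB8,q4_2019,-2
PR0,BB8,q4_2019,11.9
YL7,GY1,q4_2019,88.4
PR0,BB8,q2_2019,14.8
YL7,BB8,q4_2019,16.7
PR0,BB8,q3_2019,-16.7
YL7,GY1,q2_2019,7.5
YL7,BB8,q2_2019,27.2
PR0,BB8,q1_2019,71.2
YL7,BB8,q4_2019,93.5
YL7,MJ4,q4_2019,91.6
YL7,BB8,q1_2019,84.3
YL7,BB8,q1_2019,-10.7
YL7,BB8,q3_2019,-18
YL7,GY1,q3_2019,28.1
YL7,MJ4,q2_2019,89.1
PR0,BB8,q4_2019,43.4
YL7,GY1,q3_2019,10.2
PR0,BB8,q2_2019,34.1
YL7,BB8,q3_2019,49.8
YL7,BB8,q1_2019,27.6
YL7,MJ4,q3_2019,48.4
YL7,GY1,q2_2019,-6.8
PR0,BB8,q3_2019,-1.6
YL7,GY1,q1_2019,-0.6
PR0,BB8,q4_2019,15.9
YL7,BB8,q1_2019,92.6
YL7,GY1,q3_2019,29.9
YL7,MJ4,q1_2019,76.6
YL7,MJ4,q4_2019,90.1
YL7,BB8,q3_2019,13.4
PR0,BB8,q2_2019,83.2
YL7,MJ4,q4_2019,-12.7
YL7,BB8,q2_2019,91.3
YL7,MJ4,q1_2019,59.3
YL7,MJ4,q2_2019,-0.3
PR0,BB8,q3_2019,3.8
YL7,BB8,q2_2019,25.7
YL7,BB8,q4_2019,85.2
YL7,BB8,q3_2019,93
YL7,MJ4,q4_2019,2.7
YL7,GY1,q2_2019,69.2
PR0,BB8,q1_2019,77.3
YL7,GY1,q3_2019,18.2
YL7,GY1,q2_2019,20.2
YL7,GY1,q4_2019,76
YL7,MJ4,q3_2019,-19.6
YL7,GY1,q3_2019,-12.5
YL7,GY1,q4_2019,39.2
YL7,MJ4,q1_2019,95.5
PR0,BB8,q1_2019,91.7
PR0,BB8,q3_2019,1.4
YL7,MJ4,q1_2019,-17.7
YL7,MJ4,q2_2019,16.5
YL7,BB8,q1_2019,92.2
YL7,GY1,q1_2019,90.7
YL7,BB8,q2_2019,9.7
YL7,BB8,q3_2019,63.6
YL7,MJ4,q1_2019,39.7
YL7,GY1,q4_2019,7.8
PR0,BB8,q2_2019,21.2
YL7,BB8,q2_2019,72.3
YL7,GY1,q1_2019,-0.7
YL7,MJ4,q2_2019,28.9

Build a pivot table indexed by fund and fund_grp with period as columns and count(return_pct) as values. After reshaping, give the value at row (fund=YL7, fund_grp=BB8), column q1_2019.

5

Rows with fund=YL7, fund_grp=BB8 and period=q1_2019: return_pct values are 84.3, -10.7, 27.6, 92.6, 92.2.
5 rows match — count = 5.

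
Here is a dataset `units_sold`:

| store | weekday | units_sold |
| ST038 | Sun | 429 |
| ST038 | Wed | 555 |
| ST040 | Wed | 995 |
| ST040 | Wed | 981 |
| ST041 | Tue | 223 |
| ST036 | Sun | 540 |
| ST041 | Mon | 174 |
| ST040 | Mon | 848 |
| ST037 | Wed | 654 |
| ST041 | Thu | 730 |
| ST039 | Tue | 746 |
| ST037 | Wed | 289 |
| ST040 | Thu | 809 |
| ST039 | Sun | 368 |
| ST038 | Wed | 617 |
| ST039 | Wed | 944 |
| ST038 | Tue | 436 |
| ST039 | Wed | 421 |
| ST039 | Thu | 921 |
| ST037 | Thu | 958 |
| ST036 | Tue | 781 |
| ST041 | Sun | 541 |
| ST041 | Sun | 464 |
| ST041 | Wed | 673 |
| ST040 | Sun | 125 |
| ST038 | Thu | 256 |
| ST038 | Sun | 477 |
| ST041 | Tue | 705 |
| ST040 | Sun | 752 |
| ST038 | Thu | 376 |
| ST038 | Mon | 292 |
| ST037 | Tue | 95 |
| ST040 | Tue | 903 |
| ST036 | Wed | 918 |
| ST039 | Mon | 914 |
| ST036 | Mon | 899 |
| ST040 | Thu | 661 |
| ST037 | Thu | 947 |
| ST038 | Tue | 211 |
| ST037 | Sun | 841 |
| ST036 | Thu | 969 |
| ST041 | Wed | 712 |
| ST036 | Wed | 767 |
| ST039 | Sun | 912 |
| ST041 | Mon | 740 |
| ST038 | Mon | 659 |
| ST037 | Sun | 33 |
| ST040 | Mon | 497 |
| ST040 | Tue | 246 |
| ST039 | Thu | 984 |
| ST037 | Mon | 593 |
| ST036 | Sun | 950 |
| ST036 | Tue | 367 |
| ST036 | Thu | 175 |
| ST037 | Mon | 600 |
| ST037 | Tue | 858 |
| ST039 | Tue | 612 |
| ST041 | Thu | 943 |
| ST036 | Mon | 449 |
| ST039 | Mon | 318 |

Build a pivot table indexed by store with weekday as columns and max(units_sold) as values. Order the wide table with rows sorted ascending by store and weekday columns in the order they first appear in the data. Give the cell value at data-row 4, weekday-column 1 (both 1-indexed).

With rows sorted ascending by store, row 4 is store=ST039. weekday columns in first-appearance order: Sun, Wed, Tue, Mon, Thu; column 1 is Sun.
Long rows with store=ST039, weekday=Sun: max(368, 912) = 912.

912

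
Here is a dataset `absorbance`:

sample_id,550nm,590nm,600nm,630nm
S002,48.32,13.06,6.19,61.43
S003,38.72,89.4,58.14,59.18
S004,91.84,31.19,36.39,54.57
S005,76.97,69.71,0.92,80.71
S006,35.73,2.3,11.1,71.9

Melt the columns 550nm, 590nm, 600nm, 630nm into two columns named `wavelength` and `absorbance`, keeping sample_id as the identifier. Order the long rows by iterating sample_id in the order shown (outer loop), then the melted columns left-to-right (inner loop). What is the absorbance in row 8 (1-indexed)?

20 rows total (5 × 4). Row 8: index ⌊(8-1)/4⌋ = 1 into sample_id → S003; (8-1) mod 4 = 3 into the melted columns → 630nm.
So row 8 is (S003, 630nm, 59.18); absorbance = 59.18.

59.18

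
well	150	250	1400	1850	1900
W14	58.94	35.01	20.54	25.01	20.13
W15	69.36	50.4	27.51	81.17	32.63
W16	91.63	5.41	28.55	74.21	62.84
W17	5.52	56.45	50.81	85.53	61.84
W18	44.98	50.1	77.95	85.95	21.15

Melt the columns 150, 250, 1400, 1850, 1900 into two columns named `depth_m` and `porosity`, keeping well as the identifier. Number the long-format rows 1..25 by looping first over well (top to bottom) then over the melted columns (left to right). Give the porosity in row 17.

56.45

25 rows total (5 × 5). Row 17: index ⌊(17-1)/5⌋ = 3 into well → W17; (17-1) mod 5 = 1 into the melted columns → 250.
So row 17 is (W17, 250, 56.45); porosity = 56.45.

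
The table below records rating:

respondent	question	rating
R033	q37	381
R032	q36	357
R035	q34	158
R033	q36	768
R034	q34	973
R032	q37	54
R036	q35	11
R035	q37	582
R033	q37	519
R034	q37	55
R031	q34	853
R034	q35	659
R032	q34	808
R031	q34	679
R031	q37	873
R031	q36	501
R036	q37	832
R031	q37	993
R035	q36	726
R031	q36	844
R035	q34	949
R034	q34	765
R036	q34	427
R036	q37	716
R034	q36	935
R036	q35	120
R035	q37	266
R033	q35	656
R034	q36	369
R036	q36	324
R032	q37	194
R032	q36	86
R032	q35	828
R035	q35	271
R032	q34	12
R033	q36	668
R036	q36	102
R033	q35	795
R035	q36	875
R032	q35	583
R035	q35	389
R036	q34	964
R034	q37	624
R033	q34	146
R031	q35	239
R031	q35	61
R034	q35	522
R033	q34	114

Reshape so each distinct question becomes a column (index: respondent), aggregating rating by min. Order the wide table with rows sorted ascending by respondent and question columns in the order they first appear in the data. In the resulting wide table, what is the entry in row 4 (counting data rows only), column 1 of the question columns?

55

With rows sorted ascending by respondent, row 4 is respondent=R034. question columns in first-appearance order: q37, q36, q34, q35; column 1 is q37.
Long rows with respondent=R034, question=q37: min(55, 624) = 55.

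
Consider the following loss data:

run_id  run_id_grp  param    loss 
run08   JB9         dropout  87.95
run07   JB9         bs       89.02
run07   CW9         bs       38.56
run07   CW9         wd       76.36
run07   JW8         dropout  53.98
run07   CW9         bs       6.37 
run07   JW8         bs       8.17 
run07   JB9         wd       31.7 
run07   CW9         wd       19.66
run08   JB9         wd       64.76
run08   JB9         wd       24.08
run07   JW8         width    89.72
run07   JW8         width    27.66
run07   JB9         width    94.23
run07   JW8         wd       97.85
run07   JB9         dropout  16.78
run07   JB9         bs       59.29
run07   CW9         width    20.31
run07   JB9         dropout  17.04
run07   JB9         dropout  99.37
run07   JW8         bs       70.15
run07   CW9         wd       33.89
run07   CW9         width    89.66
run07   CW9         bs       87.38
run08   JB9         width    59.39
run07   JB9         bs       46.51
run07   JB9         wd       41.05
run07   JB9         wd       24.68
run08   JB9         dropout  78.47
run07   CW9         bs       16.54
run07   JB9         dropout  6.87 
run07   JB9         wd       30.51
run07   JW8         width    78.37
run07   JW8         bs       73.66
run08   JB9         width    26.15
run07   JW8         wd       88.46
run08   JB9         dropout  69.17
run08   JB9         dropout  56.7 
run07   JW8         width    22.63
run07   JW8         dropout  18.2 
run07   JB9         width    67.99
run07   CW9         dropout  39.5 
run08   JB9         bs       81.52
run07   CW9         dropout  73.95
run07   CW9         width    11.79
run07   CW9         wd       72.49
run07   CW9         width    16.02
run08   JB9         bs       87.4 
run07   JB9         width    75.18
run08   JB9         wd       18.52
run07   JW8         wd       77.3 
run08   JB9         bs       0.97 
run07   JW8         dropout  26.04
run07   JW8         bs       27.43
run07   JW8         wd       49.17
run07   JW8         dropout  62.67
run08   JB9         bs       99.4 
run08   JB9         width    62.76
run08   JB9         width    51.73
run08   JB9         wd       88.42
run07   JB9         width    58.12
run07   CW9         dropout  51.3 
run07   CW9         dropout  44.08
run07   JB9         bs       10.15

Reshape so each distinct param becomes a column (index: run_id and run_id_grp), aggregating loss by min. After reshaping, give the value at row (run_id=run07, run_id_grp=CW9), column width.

Rows with run_id=run07, run_id_grp=CW9 and param=width: loss values are 20.31, 89.66, 11.79, 16.02.
min(20.31, 89.66, 11.79, 16.02) = 11.79.

11.79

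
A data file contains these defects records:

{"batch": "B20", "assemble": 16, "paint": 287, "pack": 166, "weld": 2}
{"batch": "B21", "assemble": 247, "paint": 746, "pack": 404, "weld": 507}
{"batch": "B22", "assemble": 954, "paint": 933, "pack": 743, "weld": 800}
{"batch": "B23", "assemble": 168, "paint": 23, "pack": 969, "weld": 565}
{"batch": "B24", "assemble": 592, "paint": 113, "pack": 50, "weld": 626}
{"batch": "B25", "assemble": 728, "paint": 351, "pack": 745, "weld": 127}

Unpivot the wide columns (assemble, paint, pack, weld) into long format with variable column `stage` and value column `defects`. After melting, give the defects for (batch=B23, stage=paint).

Unpivoting turns each (batch, wide-column) pair into one long row.
The wide cell at row B23, column paint holds 23, so the long row (B23, paint) has defects=23.

23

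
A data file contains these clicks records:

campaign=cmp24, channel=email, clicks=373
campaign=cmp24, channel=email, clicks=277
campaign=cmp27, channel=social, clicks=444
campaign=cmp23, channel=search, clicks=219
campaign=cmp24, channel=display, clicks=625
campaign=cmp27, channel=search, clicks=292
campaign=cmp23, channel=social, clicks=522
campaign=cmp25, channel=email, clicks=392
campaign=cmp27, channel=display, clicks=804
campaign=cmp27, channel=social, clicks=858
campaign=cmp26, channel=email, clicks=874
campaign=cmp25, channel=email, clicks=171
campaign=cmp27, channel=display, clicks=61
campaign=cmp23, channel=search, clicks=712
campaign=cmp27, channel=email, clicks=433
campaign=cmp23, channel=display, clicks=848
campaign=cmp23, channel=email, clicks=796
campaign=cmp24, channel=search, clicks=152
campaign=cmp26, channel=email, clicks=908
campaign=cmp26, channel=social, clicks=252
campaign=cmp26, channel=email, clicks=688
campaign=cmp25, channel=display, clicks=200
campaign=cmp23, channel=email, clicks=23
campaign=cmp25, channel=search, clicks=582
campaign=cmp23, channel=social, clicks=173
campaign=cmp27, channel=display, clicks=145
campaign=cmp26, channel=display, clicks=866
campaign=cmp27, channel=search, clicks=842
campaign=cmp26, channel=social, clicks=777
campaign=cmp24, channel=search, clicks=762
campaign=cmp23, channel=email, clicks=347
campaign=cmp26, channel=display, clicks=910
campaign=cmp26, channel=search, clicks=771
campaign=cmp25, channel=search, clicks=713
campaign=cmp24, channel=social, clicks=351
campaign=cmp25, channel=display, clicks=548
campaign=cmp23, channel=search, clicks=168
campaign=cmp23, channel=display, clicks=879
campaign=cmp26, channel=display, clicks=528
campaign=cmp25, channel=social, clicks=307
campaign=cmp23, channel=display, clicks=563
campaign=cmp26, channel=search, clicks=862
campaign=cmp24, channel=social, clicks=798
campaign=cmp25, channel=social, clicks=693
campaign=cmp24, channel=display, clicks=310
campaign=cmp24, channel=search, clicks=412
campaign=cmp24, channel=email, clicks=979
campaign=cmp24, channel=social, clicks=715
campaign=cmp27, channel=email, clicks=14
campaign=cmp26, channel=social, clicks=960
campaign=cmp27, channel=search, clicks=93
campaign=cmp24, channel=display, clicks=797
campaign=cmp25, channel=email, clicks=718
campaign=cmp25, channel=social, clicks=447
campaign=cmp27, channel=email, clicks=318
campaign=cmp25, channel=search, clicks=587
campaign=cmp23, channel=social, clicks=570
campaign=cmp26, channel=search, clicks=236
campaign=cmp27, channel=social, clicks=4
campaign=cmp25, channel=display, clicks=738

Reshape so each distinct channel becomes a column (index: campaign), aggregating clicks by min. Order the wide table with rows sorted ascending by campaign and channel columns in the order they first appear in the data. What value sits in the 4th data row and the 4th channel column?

With rows sorted ascending by campaign, row 4 is campaign=cmp26. channel columns in first-appearance order: email, social, search, display; column 4 is display.
Long rows with campaign=cmp26, channel=display: min(866, 910, 528) = 528.

528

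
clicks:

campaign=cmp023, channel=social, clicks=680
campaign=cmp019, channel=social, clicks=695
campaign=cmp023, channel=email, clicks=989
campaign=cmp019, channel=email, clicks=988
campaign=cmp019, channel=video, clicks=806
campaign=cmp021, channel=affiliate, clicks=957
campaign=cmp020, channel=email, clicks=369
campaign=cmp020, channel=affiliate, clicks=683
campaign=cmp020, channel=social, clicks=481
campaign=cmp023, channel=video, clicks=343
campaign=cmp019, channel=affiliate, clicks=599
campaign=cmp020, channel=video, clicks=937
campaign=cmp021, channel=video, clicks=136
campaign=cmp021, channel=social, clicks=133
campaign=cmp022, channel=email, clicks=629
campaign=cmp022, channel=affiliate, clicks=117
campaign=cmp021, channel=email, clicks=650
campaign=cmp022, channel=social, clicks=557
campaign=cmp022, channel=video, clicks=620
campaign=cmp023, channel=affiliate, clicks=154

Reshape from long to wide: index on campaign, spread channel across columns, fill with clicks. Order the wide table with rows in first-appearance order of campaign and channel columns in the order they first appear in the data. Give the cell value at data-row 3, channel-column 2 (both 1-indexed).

With rows in first-appearance order of campaign, row 3 is campaign=cmp021. channel columns in first-appearance order: social, email, video, affiliate; column 2 is email.
Long rows with campaign=cmp021, channel=email: clicks = 650.

650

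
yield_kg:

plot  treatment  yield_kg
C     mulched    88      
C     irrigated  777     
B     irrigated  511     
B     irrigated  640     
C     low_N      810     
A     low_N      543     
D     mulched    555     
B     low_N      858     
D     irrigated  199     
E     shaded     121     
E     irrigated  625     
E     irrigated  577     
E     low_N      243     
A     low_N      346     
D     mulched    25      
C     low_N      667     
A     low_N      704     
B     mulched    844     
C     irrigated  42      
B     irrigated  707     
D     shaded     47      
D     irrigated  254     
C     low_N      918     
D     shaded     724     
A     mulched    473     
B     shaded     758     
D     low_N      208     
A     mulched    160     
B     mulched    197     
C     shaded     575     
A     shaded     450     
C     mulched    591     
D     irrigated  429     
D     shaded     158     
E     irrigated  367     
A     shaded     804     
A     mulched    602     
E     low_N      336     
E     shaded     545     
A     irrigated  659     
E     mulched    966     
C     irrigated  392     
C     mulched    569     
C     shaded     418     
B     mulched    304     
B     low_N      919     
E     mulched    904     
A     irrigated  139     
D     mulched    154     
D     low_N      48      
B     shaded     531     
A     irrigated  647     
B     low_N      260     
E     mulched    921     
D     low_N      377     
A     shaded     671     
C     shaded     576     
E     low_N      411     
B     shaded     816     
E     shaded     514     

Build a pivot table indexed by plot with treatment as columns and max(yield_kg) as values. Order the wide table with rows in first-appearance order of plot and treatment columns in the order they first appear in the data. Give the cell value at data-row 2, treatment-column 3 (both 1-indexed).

919

With rows in first-appearance order of plot, row 2 is plot=B. treatment columns in first-appearance order: mulched, irrigated, low_N, shaded; column 3 is low_N.
Long rows with plot=B, treatment=low_N: max(858, 919, 260) = 919.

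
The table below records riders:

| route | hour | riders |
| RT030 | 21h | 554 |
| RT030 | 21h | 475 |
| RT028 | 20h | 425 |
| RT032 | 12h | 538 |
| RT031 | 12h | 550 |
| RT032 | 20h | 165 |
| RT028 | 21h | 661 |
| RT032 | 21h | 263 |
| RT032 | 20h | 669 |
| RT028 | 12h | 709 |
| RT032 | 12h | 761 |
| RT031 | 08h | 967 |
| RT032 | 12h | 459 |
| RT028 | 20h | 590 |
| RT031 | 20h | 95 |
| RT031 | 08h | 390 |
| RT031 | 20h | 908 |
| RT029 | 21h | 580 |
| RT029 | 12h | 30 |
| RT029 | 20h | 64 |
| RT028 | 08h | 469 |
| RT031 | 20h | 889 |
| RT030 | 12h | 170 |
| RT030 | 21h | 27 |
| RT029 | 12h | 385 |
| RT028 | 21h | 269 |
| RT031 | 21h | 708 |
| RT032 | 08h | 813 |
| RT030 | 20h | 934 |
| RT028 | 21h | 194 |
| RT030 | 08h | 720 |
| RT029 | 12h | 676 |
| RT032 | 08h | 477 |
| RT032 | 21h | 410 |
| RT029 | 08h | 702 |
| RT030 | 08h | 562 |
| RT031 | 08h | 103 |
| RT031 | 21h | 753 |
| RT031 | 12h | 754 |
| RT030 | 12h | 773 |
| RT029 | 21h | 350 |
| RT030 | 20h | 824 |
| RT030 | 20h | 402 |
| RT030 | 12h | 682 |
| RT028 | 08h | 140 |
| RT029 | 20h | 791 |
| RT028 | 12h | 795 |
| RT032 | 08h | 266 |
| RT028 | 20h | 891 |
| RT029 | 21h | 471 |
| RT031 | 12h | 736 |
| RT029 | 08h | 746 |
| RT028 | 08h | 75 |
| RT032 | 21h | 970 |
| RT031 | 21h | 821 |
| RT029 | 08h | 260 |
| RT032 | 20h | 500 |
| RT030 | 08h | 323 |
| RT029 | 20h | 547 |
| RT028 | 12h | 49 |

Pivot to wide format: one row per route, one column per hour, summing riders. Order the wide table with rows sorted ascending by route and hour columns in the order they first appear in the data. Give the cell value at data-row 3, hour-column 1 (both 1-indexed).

1056

With rows sorted ascending by route, row 3 is route=RT030. hour columns in first-appearance order: 21h, 20h, 12h, 08h; column 1 is 21h.
Long rows with route=RT030, hour=21h: 554 + 475 + 27 = 1056.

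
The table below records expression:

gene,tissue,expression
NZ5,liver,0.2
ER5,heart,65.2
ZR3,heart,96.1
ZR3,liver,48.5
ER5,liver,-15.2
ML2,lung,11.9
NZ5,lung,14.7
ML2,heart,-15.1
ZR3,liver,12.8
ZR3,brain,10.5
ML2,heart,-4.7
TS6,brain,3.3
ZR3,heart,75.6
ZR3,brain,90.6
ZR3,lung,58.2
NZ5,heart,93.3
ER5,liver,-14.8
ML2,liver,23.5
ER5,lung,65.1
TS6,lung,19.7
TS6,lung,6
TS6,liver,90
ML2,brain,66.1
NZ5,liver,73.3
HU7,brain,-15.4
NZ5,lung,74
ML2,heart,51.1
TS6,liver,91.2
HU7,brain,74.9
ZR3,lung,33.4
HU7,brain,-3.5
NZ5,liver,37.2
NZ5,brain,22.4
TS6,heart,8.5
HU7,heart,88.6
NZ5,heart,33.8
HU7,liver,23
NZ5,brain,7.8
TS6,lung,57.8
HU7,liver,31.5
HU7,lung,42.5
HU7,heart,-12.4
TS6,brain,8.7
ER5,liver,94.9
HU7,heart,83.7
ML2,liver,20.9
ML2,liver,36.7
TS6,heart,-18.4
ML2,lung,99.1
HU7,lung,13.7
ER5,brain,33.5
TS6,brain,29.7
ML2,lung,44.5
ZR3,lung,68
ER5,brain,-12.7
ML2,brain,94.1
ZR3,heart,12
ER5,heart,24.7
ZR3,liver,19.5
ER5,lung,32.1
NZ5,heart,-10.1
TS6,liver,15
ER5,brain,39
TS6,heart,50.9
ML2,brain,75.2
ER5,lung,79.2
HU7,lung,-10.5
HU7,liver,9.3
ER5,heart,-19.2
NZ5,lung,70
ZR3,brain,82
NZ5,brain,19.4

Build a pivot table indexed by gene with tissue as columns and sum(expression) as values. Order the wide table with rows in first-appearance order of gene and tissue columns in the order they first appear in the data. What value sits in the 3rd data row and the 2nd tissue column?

183.7

With rows in first-appearance order of gene, row 3 is gene=ZR3. tissue columns in first-appearance order: liver, heart, lung, brain; column 2 is heart.
Long rows with gene=ZR3, tissue=heart: 96.1 + 75.6 + 12 = 183.7.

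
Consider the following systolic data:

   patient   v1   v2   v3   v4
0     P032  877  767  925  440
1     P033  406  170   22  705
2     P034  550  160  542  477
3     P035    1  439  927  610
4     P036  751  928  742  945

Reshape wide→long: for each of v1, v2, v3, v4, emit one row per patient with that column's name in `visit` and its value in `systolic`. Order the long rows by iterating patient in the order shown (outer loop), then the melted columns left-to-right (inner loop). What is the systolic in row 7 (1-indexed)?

20 rows total (5 × 4). Row 7: index ⌊(7-1)/4⌋ = 1 into patient → P033; (7-1) mod 4 = 2 into the melted columns → v3.
So row 7 is (P033, v3, 22); systolic = 22.

22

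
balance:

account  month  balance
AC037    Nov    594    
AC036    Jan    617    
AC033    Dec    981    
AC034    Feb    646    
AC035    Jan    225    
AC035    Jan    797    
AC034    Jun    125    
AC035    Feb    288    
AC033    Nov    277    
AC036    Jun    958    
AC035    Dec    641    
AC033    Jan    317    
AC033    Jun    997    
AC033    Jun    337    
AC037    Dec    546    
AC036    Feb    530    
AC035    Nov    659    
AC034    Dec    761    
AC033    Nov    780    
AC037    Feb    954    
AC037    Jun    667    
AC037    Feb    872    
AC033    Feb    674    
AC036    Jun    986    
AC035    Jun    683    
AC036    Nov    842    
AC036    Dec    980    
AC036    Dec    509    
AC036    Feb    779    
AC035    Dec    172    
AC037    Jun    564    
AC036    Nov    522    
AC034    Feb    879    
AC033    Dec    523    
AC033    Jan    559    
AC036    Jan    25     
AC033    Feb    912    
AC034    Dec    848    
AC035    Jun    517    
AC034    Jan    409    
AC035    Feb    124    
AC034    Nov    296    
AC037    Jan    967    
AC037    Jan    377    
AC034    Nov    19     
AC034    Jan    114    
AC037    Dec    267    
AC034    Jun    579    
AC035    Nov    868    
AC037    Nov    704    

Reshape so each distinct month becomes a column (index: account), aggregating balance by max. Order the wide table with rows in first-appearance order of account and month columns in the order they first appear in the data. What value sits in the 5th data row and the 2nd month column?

797

With rows in first-appearance order of account, row 5 is account=AC035. month columns in first-appearance order: Nov, Jan, Dec, Feb, Jun; column 2 is Jan.
Long rows with account=AC035, month=Jan: max(225, 797) = 797.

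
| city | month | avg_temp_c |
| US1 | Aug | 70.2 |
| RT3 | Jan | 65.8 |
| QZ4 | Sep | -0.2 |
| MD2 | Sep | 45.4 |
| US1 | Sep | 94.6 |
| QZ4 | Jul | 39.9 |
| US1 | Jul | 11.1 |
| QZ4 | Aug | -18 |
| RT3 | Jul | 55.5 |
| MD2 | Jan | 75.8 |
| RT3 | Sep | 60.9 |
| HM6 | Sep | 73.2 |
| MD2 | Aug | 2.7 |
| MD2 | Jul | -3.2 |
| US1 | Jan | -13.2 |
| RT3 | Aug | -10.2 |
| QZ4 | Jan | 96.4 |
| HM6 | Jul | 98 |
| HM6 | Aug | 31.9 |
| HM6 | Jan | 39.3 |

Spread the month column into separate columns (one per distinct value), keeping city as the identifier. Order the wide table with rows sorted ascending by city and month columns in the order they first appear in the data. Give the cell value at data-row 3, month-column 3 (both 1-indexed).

-0.2

With rows sorted ascending by city, row 3 is city=QZ4. month columns in first-appearance order: Aug, Jan, Sep, Jul; column 3 is Sep.
Long rows with city=QZ4, month=Sep: avg_temp_c = -0.2.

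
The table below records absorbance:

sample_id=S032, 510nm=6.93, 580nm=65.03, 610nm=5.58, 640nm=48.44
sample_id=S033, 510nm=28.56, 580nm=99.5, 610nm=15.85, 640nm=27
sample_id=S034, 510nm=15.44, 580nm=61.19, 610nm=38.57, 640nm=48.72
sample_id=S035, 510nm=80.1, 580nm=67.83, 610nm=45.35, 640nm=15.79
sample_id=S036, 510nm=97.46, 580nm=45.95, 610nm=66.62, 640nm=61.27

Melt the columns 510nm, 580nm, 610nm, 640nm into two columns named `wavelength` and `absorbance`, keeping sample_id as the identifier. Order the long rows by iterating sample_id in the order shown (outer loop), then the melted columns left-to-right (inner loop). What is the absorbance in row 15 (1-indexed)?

45.35

20 rows total (5 × 4). Row 15: index ⌊(15-1)/4⌋ = 3 into sample_id → S035; (15-1) mod 4 = 2 into the melted columns → 610nm.
So row 15 is (S035, 610nm, 45.35); absorbance = 45.35.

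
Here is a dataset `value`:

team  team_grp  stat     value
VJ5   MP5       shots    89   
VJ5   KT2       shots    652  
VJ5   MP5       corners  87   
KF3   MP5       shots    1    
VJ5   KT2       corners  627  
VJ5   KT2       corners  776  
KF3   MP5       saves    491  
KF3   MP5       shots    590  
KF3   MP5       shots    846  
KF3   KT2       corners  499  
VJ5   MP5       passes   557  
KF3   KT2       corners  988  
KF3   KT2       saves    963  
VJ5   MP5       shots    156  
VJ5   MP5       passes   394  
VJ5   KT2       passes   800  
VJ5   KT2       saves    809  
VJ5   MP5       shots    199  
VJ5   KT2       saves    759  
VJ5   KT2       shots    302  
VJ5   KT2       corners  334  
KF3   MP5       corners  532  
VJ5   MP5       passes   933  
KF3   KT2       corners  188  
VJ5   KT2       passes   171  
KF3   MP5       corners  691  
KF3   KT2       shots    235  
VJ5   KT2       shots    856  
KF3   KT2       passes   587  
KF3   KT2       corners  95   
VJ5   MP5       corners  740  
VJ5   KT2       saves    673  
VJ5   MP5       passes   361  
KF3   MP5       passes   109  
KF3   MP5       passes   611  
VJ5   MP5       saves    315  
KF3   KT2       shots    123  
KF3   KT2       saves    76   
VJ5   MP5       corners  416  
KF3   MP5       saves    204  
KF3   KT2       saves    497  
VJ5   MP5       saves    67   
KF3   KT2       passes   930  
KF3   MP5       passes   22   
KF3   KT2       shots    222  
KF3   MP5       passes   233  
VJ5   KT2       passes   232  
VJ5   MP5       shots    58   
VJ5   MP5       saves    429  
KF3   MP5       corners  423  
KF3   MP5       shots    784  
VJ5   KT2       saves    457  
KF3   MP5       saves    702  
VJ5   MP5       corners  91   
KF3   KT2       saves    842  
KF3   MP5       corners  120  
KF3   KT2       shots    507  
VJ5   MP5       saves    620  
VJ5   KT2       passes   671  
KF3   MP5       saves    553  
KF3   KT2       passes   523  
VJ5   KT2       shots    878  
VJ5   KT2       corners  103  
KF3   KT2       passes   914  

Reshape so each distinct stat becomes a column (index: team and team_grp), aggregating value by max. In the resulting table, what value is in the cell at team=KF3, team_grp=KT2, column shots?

507

Rows with team=KF3, team_grp=KT2 and stat=shots: value values are 235, 123, 222, 507.
max(235, 123, 222, 507) = 507.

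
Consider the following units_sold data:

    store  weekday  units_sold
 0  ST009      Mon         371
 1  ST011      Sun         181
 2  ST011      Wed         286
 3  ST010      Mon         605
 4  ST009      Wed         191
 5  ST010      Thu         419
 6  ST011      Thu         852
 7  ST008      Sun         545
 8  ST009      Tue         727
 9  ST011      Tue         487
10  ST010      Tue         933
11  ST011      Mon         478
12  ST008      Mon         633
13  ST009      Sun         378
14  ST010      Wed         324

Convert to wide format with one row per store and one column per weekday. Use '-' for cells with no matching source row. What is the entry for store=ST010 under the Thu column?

The long row with store=ST010, weekday=Thu has units_sold=419.

419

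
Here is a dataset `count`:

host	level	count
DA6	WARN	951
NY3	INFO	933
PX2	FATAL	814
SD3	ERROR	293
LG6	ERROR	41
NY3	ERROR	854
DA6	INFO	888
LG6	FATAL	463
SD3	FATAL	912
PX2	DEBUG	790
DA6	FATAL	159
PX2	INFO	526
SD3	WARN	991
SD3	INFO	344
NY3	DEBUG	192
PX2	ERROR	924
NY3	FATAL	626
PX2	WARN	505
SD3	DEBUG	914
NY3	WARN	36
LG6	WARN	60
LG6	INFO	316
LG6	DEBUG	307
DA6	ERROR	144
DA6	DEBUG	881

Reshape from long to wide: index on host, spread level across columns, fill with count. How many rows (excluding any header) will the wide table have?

5 distinct host values → 5 rows.

5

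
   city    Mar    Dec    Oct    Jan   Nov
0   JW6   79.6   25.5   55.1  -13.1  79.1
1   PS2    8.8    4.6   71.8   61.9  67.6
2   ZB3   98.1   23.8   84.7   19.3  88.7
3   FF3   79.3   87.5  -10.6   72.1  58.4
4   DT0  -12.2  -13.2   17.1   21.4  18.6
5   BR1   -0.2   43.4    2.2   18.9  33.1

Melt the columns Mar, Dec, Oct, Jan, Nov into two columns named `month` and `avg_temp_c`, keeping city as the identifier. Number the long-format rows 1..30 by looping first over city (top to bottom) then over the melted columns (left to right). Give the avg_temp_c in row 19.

72.1

30 rows total (6 × 5). Row 19: index ⌊(19-1)/5⌋ = 3 into city → FF3; (19-1) mod 5 = 3 into the melted columns → Jan.
So row 19 is (FF3, Jan, 72.1); avg_temp_c = 72.1.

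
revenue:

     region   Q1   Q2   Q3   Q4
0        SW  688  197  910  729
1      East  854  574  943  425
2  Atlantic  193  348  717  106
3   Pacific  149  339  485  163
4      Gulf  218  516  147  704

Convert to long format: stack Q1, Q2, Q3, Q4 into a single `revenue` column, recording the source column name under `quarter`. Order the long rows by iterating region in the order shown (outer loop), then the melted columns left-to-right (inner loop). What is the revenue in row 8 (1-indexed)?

425

20 rows total (5 × 4). Row 8: index ⌊(8-1)/4⌋ = 1 into region → East; (8-1) mod 4 = 3 into the melted columns → Q4.
So row 8 is (East, Q4, 425); revenue = 425.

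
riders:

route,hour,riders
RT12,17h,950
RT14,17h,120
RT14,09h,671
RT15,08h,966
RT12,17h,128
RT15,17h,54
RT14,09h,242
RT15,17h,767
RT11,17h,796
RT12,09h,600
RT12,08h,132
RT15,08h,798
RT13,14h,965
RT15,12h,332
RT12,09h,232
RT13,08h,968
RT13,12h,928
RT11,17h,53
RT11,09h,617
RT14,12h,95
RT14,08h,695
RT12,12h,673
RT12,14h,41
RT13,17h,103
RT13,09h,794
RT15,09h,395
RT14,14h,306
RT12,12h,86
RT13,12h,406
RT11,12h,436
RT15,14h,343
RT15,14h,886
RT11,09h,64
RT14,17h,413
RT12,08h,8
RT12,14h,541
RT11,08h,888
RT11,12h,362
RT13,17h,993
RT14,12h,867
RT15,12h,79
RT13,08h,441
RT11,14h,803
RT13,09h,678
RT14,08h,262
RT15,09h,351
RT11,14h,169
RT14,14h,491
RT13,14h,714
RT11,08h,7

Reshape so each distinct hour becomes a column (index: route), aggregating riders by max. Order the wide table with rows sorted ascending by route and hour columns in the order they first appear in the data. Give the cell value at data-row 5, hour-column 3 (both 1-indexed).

With rows sorted ascending by route, row 5 is route=RT15. hour columns in first-appearance order: 17h, 09h, 08h, 14h, 12h; column 3 is 08h.
Long rows with route=RT15, hour=08h: max(966, 798) = 966.

966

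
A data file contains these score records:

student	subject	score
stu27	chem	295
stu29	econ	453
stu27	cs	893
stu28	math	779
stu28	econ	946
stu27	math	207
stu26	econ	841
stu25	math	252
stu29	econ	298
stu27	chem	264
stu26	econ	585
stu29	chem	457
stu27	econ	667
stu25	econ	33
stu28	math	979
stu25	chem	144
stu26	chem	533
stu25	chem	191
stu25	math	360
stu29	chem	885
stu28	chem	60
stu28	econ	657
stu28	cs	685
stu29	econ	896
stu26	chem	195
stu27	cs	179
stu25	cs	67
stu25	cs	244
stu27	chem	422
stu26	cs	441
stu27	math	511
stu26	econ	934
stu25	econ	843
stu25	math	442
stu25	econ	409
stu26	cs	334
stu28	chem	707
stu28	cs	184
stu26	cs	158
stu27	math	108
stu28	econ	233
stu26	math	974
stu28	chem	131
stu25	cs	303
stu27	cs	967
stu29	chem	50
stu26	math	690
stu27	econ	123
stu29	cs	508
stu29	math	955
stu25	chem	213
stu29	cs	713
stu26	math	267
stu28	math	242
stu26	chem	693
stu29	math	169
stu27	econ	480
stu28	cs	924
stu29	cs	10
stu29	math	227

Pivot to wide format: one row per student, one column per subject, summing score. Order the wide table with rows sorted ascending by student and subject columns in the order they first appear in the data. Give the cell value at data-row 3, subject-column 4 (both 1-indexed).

With rows sorted ascending by student, row 3 is student=stu27. subject columns in first-appearance order: chem, econ, cs, math; column 4 is math.
Long rows with student=stu27, subject=math: 207 + 511 + 108 = 826.

826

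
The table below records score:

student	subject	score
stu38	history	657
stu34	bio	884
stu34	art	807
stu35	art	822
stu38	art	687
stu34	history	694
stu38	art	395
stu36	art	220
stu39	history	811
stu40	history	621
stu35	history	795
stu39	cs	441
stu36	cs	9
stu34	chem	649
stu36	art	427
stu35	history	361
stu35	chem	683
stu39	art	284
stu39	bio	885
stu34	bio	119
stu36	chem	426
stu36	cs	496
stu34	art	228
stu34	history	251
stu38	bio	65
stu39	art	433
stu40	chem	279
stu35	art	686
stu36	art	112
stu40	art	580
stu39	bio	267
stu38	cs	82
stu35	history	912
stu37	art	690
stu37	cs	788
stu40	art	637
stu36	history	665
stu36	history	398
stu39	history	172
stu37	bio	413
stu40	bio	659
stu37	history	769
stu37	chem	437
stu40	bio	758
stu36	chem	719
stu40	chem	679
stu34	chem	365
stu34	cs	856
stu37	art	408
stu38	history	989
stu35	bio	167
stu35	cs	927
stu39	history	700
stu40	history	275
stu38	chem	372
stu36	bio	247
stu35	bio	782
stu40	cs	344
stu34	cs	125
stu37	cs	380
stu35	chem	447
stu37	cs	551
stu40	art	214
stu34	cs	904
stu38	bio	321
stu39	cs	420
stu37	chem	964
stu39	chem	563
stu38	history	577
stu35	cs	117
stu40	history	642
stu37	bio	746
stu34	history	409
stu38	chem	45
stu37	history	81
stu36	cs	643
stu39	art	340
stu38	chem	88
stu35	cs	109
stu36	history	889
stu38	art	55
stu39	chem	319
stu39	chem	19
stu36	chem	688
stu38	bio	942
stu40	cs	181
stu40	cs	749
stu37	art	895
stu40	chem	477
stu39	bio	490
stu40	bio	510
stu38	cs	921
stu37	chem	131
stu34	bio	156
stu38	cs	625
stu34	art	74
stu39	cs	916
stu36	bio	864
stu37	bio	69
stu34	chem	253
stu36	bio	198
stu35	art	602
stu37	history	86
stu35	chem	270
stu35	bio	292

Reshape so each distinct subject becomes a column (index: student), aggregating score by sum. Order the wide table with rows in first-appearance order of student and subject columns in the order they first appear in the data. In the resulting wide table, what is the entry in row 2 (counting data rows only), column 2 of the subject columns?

With rows in first-appearance order of student, row 2 is student=stu34. subject columns in first-appearance order: history, bio, art, cs, chem; column 2 is bio.
Long rows with student=stu34, subject=bio: 884 + 119 + 156 = 1159.

1159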